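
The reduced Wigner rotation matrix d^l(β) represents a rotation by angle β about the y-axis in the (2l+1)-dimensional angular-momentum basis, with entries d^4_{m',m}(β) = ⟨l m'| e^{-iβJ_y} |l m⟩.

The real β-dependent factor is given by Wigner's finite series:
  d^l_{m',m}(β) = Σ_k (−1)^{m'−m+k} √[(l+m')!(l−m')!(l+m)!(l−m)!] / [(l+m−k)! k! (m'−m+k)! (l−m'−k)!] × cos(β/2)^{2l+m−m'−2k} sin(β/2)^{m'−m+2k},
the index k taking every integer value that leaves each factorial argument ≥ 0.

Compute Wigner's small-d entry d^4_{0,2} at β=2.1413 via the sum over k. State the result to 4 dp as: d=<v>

d^4_{0,2}(β=2.1413) via Wigner's sum:
c=cos(2.1413/2)=0.479554, s=sin(2.1413/2)=0.877512; N=√[24·24·720·2]=910.735966
Admissible k: 2..4 (factorial args all ≥0)
  k=2: (−1)^0·910.7360/(96)·0.4796^6·0.8775^2 = +0.088849
  k=3: (−1)^1·910.7360/(36)·0.4796^4·0.8775^4 = -0.793328
  k=4: (−1)^2·910.7360/(96)·0.4796^2·0.8775^6 = +0.996129
d^4_{0,2}(2.1413) = +0.088849 -0.793328 +0.996129 = +0.291650

d=0.2917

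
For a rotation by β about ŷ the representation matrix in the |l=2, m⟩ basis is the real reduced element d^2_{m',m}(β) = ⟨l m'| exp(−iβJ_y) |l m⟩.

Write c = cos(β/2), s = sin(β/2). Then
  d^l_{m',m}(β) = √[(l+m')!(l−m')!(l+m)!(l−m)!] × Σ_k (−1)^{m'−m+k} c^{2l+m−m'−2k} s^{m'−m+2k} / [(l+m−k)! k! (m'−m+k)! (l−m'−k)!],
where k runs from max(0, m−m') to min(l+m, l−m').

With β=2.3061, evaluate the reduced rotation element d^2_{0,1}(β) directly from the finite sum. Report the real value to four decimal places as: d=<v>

d=-0.6093

d^2_{0,1}(β=2.3061) via Wigner's sum:
With c≡cos(β/2)=0.405702 and s≡sin(β/2)=0.914006, N=[2·2·6·1]^{1/2}=4.898979
k∈{1,2} keeps every argument non-negative
  k=1: (−1)^0·4.8990/(2)·0.4057^3·0.9140^1 = +0.149501
  k=2: (−1)^1·4.8990/(2)·0.4057^1·0.9140^3 = -0.758803
d^2_{0,1}(2.3061) = +0.149501 -0.758803 = -0.609302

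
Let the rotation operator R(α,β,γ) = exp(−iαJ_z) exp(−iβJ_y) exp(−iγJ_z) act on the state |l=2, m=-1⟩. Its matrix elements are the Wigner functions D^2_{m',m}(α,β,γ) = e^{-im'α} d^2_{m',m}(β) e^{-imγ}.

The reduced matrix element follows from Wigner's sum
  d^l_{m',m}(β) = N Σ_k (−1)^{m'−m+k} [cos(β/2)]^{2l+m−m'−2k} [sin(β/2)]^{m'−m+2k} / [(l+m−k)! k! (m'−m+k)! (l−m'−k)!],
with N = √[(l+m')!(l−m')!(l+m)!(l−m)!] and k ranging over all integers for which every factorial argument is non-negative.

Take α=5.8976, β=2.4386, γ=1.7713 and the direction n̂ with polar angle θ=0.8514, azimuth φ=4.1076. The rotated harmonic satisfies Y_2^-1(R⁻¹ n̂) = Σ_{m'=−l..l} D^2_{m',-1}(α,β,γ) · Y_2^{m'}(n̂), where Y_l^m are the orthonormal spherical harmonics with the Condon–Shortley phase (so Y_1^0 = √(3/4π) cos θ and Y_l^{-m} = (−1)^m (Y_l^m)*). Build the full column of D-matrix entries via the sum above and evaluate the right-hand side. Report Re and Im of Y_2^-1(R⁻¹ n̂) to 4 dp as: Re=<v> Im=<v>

Need the full column D^2_{m',-1} for m'=−2..2 at α=5.8976, β=2.4386, γ=1.7713.
cos(β/2)=0.344303, sin(β/2)=0.938859
d^2_{-2,-1}: single k=1 term ⇒ +0.076640;  D = +0.041400+0.064495i
d^2_{-1,-1}: k∈[0..1] ⇒ +0.014053 -0.313475 = -0.299422;  D = -0.055102-0.294309i
d^2_{0,-1}: k∈[0..1] ⇒ -0.093864 +0.697938 = +0.604074;  D = -0.120309+0.591973i
d^2_{1,-1}: k∈[0..1] ⇒ +0.313475 -0.776964 = -0.463488;  D = +0.256359-0.386137i
d^2_{2,-1}: single k=0 term ⇒ -0.569864;  D = +0.470612-0.321356i
Y_2^{m'}(θ=0.8514,φ=4.1076) and Σ D·Y over m':
  (+0.0414+0.0645i)·(-0.0772-0.2045i)  (-0.0551-0.2943i)·(-0.2177+0.3150i)  (-0.1203+0.5920i)·(+0.0954+0.0000i)  (+0.2564-0.3861i)·(+0.2177+0.3150i)  (+0.4706-0.3214i)·(-0.0772+0.2045i)
Y_2^-1(R⁻¹ n̂) = +0.310006+0.207486i

Re=0.3100 Im=0.2075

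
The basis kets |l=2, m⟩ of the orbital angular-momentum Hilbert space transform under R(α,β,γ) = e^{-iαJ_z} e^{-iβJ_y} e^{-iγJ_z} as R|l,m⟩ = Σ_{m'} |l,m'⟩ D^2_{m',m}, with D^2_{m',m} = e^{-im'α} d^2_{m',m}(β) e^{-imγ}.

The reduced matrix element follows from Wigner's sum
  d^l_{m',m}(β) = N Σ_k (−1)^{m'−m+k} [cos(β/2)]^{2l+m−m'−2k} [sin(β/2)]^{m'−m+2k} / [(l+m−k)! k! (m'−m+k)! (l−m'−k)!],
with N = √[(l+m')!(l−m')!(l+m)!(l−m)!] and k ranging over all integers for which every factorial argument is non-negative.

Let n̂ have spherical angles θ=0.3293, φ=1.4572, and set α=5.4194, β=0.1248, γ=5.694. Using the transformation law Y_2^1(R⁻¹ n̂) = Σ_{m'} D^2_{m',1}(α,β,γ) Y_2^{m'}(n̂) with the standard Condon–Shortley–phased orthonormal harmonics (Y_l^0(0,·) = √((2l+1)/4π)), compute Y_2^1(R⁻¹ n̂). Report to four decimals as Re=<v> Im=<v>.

Need the full column D^2_{m',1} for m'=−2..2 at α=5.4194, β=0.1248, γ=5.694.
cos(β/2)=0.998054, sin(β/2)=0.062360
d^2_{-2,1}: single k=3 term ⇒ +0.000484;  D = +0.000203-0.000439i
d^2_{-1,1}: k∈[2..3] ⇒ +0.011621 -0.000015 = +0.011606;  D = +0.011171-0.003147i
d^2_{0,1}: k∈[1..2] ⇒ +0.151859 -0.000593 = +0.151266;  D = +0.125762+0.084056i
d^2_{1,1}: k∈[0..1] ⇒ +0.992238 -0.011621 = +0.980617;  D = +0.115275+0.973818i
d^2_{2,1}: single k=0 term ⇒ -0.123992;  D = +0.084151-0.091064i
Y_2^{m'}(θ=0.3293,φ=1.4572) and Σ D·Y over m':
  (+0.0002-0.0004i)·(-0.0394-0.0091i)  (+0.0112-0.0031i)·(+0.0268-0.2349i)  (+0.1258+0.0841i)·(+0.5318+0.0000i)  (+0.1153+0.9738i)·(-0.0268-0.2349i)  (+0.0842-0.0911i)·(-0.0394+0.0091i)
Y_2^1(R⁻¹ n̂) = +0.289591-0.006810i

Re=0.2896 Im=-0.0068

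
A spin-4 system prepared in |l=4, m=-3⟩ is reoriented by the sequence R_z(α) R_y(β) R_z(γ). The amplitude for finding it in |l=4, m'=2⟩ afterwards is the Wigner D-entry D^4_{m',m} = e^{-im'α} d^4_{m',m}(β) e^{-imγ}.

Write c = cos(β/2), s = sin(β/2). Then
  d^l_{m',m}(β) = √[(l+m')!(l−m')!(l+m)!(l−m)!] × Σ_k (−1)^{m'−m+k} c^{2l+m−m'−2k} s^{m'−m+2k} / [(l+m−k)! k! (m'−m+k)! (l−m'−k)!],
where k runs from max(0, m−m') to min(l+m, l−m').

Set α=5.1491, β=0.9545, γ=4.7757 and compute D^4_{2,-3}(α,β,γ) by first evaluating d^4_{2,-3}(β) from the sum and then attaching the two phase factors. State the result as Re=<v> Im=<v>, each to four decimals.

Re=0.0925 Im=0.1136

Split into d^4_{2,-3}(β=0.9545) × two z-phases.
c=cos(0.9545/2)=0.888261, s=sin(0.9545/2)=0.459338; N=√[720·2·1·5040]=2693.993318
k: max(0,(-3)−(2))=0 … min(4+(-3),4−(2))=1
  k=0: (−1)^5·2693.9933/(240)·0.8883^3·0.4593^5 = -0.160868
  k=1: (−1)^6·2693.9933/(720)·0.8883^1·0.4593^7 = +0.014339
d^4_{2,-3}(0.9545) = -0.160868 +0.014339 = -0.146529
D = (-0.642207+0.766531i)·(-0.146529)·(-0.188793+0.982017i) = +0.092533+0.113615i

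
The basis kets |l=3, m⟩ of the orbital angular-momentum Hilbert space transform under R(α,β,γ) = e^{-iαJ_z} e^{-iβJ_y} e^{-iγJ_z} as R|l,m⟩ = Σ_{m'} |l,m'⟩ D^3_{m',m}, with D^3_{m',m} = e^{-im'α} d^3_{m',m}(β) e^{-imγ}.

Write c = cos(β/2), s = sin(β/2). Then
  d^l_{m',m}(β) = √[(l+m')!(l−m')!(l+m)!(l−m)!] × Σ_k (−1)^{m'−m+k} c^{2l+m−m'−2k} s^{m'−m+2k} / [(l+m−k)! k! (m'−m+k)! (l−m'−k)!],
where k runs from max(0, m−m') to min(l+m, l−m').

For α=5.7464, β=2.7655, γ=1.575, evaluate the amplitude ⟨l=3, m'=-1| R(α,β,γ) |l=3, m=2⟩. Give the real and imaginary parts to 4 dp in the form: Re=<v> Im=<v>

D^3_{-1,2}(5.7464,2.7655,1.575) = e^{-i·-1·5.7464}·d^3_{-1,2}(2.7655)·e^{-i·2·1.575}. Compute d first:
Half-angle: c=0.186940, s=0.982371. N=√(2·24·120·1)=75.894664
k: max(0,(2)−(-1))=3 … min(3+(2),3−(-1))=4
  k=3: (−1)^0·75.8947/(12)·0.1869^3·0.9824^3 = +0.039171
  k=4: (−1)^1·75.8947/(24)·0.1869^1·0.9824^5 = -0.540855
d^3_{-1,2}(2.7655) = +0.039171 -0.540855 = -0.501684
Phases: e^{-i·(-1)·5.7464}=+0.859357-0.511376i, e^{-i·(2)·1.575}=-0.999965+0.008407i ⇒ D=+0.428953-0.260165i

Re=0.4290 Im=-0.2602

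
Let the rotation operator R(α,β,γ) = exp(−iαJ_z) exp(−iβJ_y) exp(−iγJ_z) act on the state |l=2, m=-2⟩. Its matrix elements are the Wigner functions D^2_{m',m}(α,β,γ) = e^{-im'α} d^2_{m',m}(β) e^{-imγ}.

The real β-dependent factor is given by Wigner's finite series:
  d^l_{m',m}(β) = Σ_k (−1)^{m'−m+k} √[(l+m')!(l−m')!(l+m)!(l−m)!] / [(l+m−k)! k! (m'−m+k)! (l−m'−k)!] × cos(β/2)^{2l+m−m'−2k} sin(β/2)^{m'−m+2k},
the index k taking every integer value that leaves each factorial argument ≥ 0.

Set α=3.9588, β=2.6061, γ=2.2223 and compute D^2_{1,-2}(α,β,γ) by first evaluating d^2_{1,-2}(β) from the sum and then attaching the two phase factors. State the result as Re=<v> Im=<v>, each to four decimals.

Re=-0.4196 Im=-0.2216

Split into d^2_{1,-2}(β=2.6061) × two z-phases.
c=cos(2.6061/2)=0.264559, s=sin(2.6061/2)=0.964370; N=√[6·1·1·24]=12.000000
The bounds max(0,m−m')=0 and min(l+m,l−m')=0 give 1 term
  k=0: (−1)^3·12.0000/(6)·0.2646^1·0.9644^3 = -0.474551
d^2_{1,-2}(2.6061) = -0.474551
Attach z-rotation phases: D = e^{-i(1)(3.9588)}·(-0.474551)·e^{-i(-2)(2.2223)} = -0.419646-0.221575i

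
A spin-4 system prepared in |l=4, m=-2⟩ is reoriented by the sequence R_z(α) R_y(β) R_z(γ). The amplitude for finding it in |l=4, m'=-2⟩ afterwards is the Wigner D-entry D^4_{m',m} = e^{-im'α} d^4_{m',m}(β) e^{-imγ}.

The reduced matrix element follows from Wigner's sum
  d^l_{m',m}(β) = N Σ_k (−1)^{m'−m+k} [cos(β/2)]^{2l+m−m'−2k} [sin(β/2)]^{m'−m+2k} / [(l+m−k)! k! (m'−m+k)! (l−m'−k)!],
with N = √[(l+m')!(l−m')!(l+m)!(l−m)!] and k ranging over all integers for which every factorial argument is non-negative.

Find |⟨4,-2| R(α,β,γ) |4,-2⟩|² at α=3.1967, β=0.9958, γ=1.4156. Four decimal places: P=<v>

P=0.1926

D^4_{-2,-2}(3.1967,0.9958,1.4156) = e^{-i·-2·3.1967}·d^4_{-2,-2}(0.9958)·e^{-i·-2·1.4156}. Compute d first:
Half-angle: c=0.878587, s=0.477582. N=√(2·720·2·720)=1440.000000
k: max(0,(-2)−(-2))=0 … min(4+(-2),4−(-2))=2
  k=0: (−1)^0·1440.0000/(1440)·0.8786^8·0.4776^0 = +0.355042
  k=1: (−1)^1·1440.0000/(120)·0.8786^6·0.4776^2 = -1.258885
  k=2: (−1)^2·1440.0000/(96)·0.8786^4·0.4776^4 = +0.464966
d^4_{-2,-2}(0.9958) = +0.355042 -1.258885 +0.464966 = -0.438877
|D^4_{-2,-2}|² = |d^4_{-2,-2}(β)|² = (-0.438877)² = 0.192613 (the z-rotation phases have unit modulus)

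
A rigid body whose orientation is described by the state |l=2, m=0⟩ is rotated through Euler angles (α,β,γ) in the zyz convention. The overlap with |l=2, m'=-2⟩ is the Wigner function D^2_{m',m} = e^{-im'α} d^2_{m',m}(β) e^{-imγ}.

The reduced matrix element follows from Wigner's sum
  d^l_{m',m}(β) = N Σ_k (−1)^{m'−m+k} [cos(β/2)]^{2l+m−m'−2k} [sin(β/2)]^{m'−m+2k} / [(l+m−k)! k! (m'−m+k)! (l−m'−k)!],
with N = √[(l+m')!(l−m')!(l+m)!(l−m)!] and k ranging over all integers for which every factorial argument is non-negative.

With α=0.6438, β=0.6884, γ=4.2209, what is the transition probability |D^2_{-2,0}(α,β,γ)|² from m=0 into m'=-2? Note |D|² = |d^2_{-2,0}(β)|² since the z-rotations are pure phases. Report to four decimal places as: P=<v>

P=0.0611

Split into d^2_{-2,0}(β=0.6884) × two z-phases.
With c≡cos(β/2)=0.941346 and s≡sin(β/2)=0.337444, N=[1·24·2·2]^{1/2}=9.797959
The bounds max(0,m−m')=2 and min(l+m,l−m')=2 give 1 term
  k=2: (−1)^0·9.7980/(4)·0.9413^2·0.3374^2 = +0.247159
d^2_{-2,0}(0.6884) = +0.247159
|D^2_{-2,0}|² = |d^2_{-2,0}(β)|² = (+0.247159)² = 0.061088 (the z-rotation phases have unit modulus)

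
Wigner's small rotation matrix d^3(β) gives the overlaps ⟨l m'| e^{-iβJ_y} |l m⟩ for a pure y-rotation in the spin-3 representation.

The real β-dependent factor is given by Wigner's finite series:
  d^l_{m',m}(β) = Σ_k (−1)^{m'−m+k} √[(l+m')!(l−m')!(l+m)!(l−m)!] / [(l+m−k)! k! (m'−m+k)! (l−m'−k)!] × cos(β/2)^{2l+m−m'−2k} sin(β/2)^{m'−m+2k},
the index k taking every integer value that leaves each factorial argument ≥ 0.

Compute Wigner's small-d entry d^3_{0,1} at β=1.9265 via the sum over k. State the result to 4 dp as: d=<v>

d^3_{0,1}(β=1.9265) via Wigner's sum:
c=cos(1.9265/2)=0.570855, s=sin(1.9265/2)=0.821051; N=√[6·6·24·2]=41.569219
k: max(0,(1)−(0))=1 … min(3+(1),3−(0))=3
  k=1: (−1)^0·41.5692/(12)·0.5709^5·0.8211^1 = +0.172420
  k=2: (−1)^1·41.5692/(4)·0.5709^3·0.8211^3 = -1.070038
  k=3: (−1)^2·41.5692/(12)·0.5709^1·0.8211^5 = +0.737849
d^3_{0,1}(1.9265) = +0.172420 -1.070038 +0.737849 = -0.159769

d=-0.1598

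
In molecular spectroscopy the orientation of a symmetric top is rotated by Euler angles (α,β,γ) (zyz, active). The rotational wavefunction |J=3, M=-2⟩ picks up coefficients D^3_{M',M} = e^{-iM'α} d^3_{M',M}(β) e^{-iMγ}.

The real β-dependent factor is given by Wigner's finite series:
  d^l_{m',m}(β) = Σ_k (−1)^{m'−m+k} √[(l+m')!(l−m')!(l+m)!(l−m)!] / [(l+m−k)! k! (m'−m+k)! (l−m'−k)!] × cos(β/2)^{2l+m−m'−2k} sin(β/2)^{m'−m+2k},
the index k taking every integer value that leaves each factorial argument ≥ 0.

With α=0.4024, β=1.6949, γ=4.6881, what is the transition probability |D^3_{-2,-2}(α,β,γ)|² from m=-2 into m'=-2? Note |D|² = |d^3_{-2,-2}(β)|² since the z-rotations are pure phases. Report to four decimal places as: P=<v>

P=0.2072

Split into d^3_{-2,-2}(β=1.6949) × two z-phases.
With c≡cos(β/2)=0.661897 and s≡sin(β/2)=0.749595, N=[1·120·1·120]^{1/2}=120.000000
Admissible k: 0..1 (factorial args all ≥0)
  k=0: (−1)^0·120.0000/(120)·0.6619^6·0.7496^0 = +0.084089
  k=1: (−1)^1·120.0000/(24)·0.6619^4·0.7496^2 = -0.539243
d^3_{-2,-2}(1.6949) = +0.084089 -0.539243 = -0.455153
|D^3_{-2,-2}|² = |d^3_{-2,-2}(β)|² = (-0.455153)² = 0.207165 (the z-rotation phases have unit modulus)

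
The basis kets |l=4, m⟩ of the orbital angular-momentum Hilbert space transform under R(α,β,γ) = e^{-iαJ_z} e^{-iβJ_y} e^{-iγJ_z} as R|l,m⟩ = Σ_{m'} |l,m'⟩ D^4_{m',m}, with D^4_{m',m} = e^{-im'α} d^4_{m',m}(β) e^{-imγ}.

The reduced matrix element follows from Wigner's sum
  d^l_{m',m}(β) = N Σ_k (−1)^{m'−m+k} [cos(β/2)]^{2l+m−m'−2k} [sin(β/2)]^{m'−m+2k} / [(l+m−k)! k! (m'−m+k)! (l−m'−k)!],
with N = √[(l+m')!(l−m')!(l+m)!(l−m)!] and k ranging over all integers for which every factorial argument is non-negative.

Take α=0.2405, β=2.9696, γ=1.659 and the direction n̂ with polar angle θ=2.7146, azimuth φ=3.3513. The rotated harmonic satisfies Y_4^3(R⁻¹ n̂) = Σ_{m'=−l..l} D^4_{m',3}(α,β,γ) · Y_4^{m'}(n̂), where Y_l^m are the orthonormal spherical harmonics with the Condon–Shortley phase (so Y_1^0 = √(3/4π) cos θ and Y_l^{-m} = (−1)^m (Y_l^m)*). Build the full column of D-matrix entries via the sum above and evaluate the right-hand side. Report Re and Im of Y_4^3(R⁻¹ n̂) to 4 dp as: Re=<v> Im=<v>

Re=-0.0362 Im=-0.1817

Need the full column D^4_{m',3} for m'=−4..4 at α=0.2405, β=2.9696, γ=1.659.
cos(β/2)=0.085890, sin(β/2)=0.996305
d^4_{-4,3}: single k=7 term ⇒ +0.236720;  D = -0.152026+0.181451i
d^4_{-3,3}: k∈[6..7] ⇒ +0.050506 -0.970816 = -0.920311;  D = +0.406003-0.825914i
d^4_{-2,3}: k∈[5..6] ⇒ +0.006982 -0.313151 = -0.306169;  D = +0.065736-0.299029i
d^4_{-1,3}: k∈[4..5] ⇒ +0.000709 -0.057268 = -0.056559;  D = -0.001364-0.056542i
d^4_{0,3}: k∈[3..4] ⇒ +0.000055 -0.007360 = -0.007305;  D = -0.001910-0.007051i
d^4_{1,3}: k∈[2..3] ⇒ +0.000003 -0.000709 = -0.000706;  D = -0.000342-0.000618i
d^4_{2,3}: k∈[1..2] ⇒ +0.000000 -0.000052 = -0.000052;  D = -0.000035-0.000038i
d^4_{3,3}: k∈[0..1] ⇒ +0.000000 -0.000003 = -0.000003;  D = -0.000002-0.000002i
d^4_{4,3}: single k=0 term ⇒ -0.000000;  D = -0.000000-0.000000i
Y_4^{m'}(θ=2.7146,φ=3.3513) and Σ D·Y over m':
  (-0.1520+0.1815i)·(+0.0087-0.0097i)  (+0.4060-0.8259i)·(+0.0654-0.0476i)  (+0.0657-0.2990i)·(+0.2515-0.1121i)  (-0.0014-0.0565i)·(+0.4883-0.1039i)  (-0.0019-0.0071i)·(+0.2295+0.0000i)  (-0.0003-0.0006i)·(-0.4883-0.1039i)  (-0.0000-0.0000i)·(+0.2515+0.1121i)  (-0.0000-0.0000i)·(-0.0654-0.0476i)  (-0.0000-0.0000i)·(+0.0087+0.0097i)
Y_4^3(R⁻¹ n̂) = -0.036210-0.181657i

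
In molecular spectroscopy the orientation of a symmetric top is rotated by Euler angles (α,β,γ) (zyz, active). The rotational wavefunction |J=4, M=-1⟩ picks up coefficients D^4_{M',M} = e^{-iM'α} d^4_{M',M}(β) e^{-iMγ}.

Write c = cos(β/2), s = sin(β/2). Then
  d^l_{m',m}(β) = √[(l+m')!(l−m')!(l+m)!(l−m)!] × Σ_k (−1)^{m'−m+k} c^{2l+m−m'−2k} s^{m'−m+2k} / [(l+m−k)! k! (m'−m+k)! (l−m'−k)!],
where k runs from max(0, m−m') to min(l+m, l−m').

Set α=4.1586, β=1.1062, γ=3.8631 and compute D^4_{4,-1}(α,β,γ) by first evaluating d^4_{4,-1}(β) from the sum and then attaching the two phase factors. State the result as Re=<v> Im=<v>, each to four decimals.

D^4_{4,-1}(4.1586,1.1062,3.8631) = e^{-i·4·4.1586}·d^4_{4,-1}(1.1062)·e^{-i·-1·3.8631}. Compute d first:
Half-angle: c=0.850900, s=0.525328. N=√(40320·1·6·120)=5387.986637
The bounds max(0,m−m')=0 and min(l+m,l−m')=0 give 1 term
  k=0: (−1)^5·5387.9866/(720)·0.8509^3·0.5253^5 = -0.184451
d^4_{4,-1}(1.1062) = -0.184451
Phases: e^{-i·(4)·4.1586}=-0.600687+0.799485i, e^{-i·(-1)·3.8631}=-0.750811-0.660517i ⇒ D=-0.180591+0.037535i

Re=-0.1806 Im=0.0375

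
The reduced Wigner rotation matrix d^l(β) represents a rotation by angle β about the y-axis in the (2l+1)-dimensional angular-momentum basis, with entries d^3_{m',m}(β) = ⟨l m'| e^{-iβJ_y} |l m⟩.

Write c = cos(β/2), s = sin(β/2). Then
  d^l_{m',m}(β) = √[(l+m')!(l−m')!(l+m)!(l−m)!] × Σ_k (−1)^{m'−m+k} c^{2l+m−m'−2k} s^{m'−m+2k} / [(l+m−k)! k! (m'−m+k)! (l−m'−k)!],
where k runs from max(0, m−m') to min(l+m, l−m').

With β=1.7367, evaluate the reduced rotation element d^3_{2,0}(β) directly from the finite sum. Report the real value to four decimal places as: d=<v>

d=-0.2200

d^3_{2,0}(β=1.7367) via Wigner's sum:
c=cos(1.7367/2)=0.646087, s=sin(1.7367/2)=0.763264; N=√[120·1·6·6]=65.726707
k: max(0,(0)−(2))=0 … min(3+(0),3−(2))=1
  k=0: (−1)^2·65.7267/(12)·0.6461^4·0.7633^2 = +0.555998
  k=1: (−1)^3·65.7267/(12)·0.6461^2·0.7633^4 = -0.775964
d^3_{2,0}(1.7367) = +0.555998 -0.775964 = -0.219965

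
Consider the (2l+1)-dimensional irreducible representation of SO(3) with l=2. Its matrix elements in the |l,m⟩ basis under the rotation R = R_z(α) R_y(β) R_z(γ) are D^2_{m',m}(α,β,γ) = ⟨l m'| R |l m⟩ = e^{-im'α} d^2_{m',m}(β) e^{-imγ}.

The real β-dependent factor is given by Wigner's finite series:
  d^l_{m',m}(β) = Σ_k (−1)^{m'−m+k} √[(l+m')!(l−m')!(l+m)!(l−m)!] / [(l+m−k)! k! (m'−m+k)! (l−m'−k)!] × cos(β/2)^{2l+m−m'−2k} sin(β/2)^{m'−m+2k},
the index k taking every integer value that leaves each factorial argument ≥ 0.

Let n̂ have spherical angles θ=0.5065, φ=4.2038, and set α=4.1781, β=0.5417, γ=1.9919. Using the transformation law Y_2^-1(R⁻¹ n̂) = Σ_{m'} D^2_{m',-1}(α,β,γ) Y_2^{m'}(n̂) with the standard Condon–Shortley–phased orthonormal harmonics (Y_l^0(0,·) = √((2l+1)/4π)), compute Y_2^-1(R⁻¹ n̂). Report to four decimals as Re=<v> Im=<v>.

Re=0.0199 Im=-0.0210

Need the full column D^2_{m',-1} for m'=−2..2 at α=4.1781, β=0.5417, γ=1.9919.
cos(β/2)=0.963544, sin(β/2)=0.267551
d^2_{-2,-1}: single k=1 term ⇒ +0.478685;  D = -0.288731-0.381804i
d^2_{-1,-1}: k∈[0..1] ⇒ +0.861958 -0.199377 = +0.662580;  D = +0.658341-0.074834i
d^2_{0,-1}: k∈[0..1] ⇒ -0.586268 +0.045203 = -0.541065;  D = +0.221170-0.493797i
d^2_{1,-1}: k∈[0..1] ⇒ +0.199377 -0.005124 = +0.194253;  D = -0.112140-0.158616i
d^2_{2,-1}: single k=0 term ⇒ -0.036908;  D = -0.036787+0.002990i
Y_2^{m'}(θ=0.5065,φ=4.2038) and Σ D·Y over m':
  (-0.2887-0.3818i)·(-0.0478-0.0773i)  (+0.6583-0.0748i)·(-0.1596+0.2862i)  (+0.2212-0.4938i)·(+0.4081+0.0000i)  (-0.1121-0.1586i)·(+0.1596+0.2862i)  (-0.0368+0.0030i)·(-0.0478+0.0773i)
Y_2^-1(R⁻¹ n̂) = +0.019932-0.020958i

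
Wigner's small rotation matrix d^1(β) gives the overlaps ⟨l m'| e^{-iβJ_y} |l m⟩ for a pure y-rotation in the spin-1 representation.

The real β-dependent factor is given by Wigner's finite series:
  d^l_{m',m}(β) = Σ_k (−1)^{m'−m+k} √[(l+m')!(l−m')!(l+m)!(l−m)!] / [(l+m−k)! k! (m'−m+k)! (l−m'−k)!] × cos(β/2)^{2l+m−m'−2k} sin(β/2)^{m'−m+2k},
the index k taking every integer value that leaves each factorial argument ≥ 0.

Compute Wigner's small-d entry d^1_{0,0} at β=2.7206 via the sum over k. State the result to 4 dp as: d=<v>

d^1_{0,0}(β=2.7206) via Wigner's sum:
Half-angle: c=0.208945, s=0.977927. N=√(1·1·1·1)=1.000000
k: max(0,(0)−(0))=0 … min(1+(0),1−(0))=1
  k=0: (−1)^0·1.0000/(1)·0.2089^2·0.9779^0 = +0.043658
  k=1: (−1)^1·1.0000/(1)·0.2089^0·0.9779^2 = -0.956342
d^1_{0,0}(2.7206) = +0.043658 -0.956342 = -0.912684

d=-0.9127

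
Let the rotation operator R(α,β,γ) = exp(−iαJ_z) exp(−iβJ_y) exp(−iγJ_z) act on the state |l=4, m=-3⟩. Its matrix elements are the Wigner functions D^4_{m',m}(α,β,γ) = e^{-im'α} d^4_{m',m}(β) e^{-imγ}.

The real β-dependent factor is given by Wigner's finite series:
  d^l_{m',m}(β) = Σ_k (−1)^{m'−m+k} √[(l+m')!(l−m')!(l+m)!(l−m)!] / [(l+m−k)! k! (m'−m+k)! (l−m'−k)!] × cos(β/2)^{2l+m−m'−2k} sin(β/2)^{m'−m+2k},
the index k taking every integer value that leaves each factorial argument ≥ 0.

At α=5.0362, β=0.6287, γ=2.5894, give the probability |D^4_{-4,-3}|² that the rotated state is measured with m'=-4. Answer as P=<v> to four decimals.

P=0.3785

Split into d^4_{-4,-3}(β=0.6287) × two z-phases.
With c≡cos(β/2)=0.950998 and s≡sin(β/2)=0.309198, N=[1·40320·1·5040]^{1/2}=14255.272709
k: max(0,(-3)−(-4))=1 … min(4+(-3),4−(-4))=1
  k=1: (−1)^0·14255.2727/(5040)·0.9510^7·0.3092^1 = +0.615231
d^4_{-4,-3}(0.6287) = +0.615231
|D^4_{-4,-3}|² = |d^4_{-4,-3}(β)|² = (+0.615231)² = 0.378509 (the z-rotation phases have unit modulus)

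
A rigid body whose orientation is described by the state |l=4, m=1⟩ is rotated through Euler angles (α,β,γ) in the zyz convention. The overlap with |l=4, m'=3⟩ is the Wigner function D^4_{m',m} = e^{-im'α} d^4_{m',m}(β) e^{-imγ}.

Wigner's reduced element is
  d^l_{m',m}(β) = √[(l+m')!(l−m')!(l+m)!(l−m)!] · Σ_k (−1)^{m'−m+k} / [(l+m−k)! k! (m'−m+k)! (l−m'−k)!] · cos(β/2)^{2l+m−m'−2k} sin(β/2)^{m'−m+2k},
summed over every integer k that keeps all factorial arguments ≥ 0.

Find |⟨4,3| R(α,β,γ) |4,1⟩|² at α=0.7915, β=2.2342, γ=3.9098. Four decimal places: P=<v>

P=0.0746

First d^4_{3,1}(β=2.2342), then the phase factors e^{-i(3)α} and e^{-i(1)γ}:
c=cos(2.2342/2)=0.438291, s=sin(2.2342/2)=0.898833; N=√[5040·1·120·6]=1904.940944
k: max(0,(1)−(3))=0 … min(4+(1),4−(3))=1
  k=0: (−1)^2·1904.9409/(240)·0.4383^6·0.8988^2 = +0.045457
  k=1: (−1)^3·1904.9409/(144)·0.4383^4·0.8988^4 = -0.318629
d^4_{3,1}(2.2342) = +0.045457 -0.318629 = -0.273172
|D^4_{3,1}|² = |d^4_{3,1}(β)|² = (-0.273172)² = 0.074623 (the z-rotation phases have unit modulus)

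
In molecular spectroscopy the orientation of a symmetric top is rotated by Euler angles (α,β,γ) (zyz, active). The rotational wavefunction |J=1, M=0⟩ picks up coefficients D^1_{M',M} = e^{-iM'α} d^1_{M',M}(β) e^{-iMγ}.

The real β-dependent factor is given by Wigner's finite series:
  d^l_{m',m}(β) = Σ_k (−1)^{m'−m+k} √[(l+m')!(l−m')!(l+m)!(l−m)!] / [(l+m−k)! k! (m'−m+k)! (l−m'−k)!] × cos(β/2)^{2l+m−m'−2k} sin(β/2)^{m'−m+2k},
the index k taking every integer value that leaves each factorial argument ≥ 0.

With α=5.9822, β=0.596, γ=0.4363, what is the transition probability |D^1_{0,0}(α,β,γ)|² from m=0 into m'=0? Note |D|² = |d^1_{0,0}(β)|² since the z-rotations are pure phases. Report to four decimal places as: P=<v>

P=0.6849

Split into d^1_{0,0}(β=0.596) × two z-phases.
Half-angle: c=0.955926, s=0.293609. N=√(1·1·1·1)=1.000000
k∈{0,1} keeps every argument non-negative
  k=0: (−1)^0·1.0000/(1)·0.9559^2·0.2936^0 = +0.913794
  k=1: (−1)^1·1.0000/(1)·0.9559^0·0.2936^2 = -0.086206
d^1_{0,0}(0.596) = +0.913794 -0.086206 = +0.827588
|D^1_{0,0}|² = |d^1_{0,0}(β)|² = (+0.827588)² = 0.684901 (the z-rotation phases have unit modulus)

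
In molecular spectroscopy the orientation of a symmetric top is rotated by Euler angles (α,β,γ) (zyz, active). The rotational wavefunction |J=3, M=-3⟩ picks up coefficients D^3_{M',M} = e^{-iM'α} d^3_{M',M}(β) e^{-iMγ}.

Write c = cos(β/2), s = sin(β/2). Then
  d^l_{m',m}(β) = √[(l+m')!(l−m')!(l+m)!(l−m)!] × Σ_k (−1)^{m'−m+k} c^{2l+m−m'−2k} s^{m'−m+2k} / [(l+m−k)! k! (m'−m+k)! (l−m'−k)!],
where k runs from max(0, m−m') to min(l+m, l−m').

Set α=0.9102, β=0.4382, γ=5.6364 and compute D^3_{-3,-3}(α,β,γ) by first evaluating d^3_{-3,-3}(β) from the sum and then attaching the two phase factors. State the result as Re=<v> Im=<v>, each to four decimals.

D^3_{-3,-3}(0.9102,0.4382,5.6364) = e^{-i·-3·0.9102}·d^3_{-3,-3}(0.4382)·e^{-i·-3·5.6364}. Compute d first:
Half-angle: c=0.976093, s=0.217351. N=√(1·720·1·720)=720.000000
k∈{0} keeps every argument non-negative
  k=0: (−1)^0·720.0000/(720)·0.9761^6·0.2174^0 = +0.864865
d^3_{-3,-3}(0.4382) = +0.864865
Phases: e^{-i·(-3)·0.9102}=-0.916725+0.399520i, e^{-i·(-3)·5.6364}=-0.361205-0.932487i ⇒ D=+0.608581+0.614508i

Re=0.6086 Im=0.6145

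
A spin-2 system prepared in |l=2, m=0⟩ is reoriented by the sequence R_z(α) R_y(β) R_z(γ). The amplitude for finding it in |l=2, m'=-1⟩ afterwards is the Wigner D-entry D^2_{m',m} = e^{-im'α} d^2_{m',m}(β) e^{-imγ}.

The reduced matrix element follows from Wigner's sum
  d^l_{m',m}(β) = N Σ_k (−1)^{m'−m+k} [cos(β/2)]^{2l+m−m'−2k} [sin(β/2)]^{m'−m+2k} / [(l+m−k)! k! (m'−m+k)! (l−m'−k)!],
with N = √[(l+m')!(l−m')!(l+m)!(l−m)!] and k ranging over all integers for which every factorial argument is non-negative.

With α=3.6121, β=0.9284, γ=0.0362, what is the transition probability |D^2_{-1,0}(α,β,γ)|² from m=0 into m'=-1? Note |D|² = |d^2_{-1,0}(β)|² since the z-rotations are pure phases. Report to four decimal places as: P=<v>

Split into d^2_{-1,0}(β=0.9284) × two z-phases.
c=cos(0.9284/2)=0.894180, s=sin(0.9284/2)=0.447708; N=√[1·6·2·2]=4.898979
k: max(0,(0)−(-1))=1 … min(2+(0),2−(-1))=2
  k=1: (−1)^0·4.8990/(2)·0.8942^3·0.4477^1 = +0.784052
  k=2: (−1)^1·4.8990/(2)·0.8942^1·0.4477^3 = -0.196555
d^2_{-1,0}(0.9284) = +0.784052 -0.196555 = +0.587497
|D^2_{-1,0}|² = |d^2_{-1,0}(β)|² = (+0.587497)² = 0.345153 (the z-rotation phases have unit modulus)

P=0.3452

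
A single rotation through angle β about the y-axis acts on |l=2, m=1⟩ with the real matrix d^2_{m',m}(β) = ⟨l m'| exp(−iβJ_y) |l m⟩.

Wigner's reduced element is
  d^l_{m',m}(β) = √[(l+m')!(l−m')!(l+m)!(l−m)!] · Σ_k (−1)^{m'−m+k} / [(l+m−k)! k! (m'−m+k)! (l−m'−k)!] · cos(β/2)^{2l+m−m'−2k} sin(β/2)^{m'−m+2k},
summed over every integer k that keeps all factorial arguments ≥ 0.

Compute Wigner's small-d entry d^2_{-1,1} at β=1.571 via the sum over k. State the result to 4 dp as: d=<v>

d=0.4999

d^2_{-1,1}(β=1.571) via Wigner's sum:
With c≡cos(β/2)=0.707035 and s≡sin(β/2)=0.707179, N=[1·6·6·1]^{1/2}=6.000000
Admissible k: 2..3 (factorial args all ≥0)
  k=2: (−1)^0·6.0000/(2)·0.7070^2·0.7072^2 = +0.750000
  k=3: (−1)^1·6.0000/(6)·0.7070^0·0.7072^4 = -0.250102
d^2_{-1,1}(1.571) = +0.750000 -0.250102 = +0.499898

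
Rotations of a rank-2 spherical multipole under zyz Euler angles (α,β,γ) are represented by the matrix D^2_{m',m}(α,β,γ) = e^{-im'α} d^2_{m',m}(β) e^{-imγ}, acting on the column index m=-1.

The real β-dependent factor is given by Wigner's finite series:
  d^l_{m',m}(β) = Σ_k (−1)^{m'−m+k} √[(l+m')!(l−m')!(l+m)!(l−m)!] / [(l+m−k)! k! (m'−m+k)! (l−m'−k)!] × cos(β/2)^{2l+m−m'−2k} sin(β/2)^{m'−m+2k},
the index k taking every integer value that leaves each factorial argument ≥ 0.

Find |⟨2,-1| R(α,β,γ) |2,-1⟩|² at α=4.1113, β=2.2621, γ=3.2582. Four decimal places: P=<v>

D^2_{-1,-1}(4.1113,2.2621,3.2582) = e^{-i·-1·4.1113}·d^2_{-1,-1}(2.2621)·e^{-i·-1·3.2582}. Compute d first:
c=cos(2.2621/2)=0.425710, s=sin(2.2621/2)=0.904860; N=√[1·6·1·6]=6.000000
Admissible k: 0..1 (factorial args all ≥0)
  k=0: (−1)^0·6.0000/(6)·0.4257^4·0.9049^0 = +0.032844
  k=1: (−1)^1·6.0000/(2)·0.4257^2·0.9049^2 = -0.445155
d^2_{-1,-1}(2.2621) = +0.032844 -0.445155 = -0.412311
|D^2_{-1,-1}|² = |d^2_{-1,-1}(β)|² = (-0.412311)² = 0.170000 (the z-rotation phases have unit modulus)

P=0.1700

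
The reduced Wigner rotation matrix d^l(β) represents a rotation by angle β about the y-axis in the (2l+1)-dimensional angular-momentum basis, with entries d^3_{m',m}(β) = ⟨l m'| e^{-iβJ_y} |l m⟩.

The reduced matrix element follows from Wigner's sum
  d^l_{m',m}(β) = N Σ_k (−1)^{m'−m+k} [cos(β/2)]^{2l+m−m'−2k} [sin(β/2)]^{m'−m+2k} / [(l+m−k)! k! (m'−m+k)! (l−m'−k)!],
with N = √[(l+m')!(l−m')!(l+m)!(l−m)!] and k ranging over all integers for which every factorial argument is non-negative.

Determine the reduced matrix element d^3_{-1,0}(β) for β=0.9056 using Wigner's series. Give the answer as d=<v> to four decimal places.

d^3_{-1,0}(β=0.9056) via Wigner's sum:
Half-angle: c=0.899226, s=0.437485. N=√(2·24·6·6)=41.569219
k∈{1,2,3} keeps every argument non-negative
  k=1: (−1)^0·41.5692/(12)·0.8992^5·0.4375^1 = +0.891040
  k=2: (−1)^1·41.5692/(4)·0.8992^3·0.4375^3 = -0.632714
  k=3: (−1)^2·41.5692/(12)·0.8992^1·0.4375^5 = +0.049920
d^3_{-1,0}(0.9056) = +0.891040 -0.632714 +0.049920 = +0.308246

d=0.3082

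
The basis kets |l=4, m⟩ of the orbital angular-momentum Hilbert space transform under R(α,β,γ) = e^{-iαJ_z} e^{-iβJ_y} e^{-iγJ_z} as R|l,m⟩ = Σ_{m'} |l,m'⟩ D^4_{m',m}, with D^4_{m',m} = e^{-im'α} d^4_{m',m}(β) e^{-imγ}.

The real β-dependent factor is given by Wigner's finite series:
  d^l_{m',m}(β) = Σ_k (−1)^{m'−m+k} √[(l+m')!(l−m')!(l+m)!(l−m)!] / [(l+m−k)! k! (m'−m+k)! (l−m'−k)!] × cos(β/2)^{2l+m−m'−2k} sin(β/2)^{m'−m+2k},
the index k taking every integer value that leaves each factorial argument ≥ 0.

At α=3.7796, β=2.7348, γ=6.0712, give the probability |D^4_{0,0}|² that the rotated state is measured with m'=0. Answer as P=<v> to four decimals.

First d^4_{0,0}(β=2.7348), then the phase factors e^{-i(0)α} and e^{-i(0)γ}:
With c≡cos(β/2)=0.201997 and s≡sin(β/2)=0.979386, N=[24·24·24·24]^{1/2}=576.000000
The bounds max(0,m−m')=0 and min(l+m,l−m')=4 give 5 terms
  k=0: (−1)^0·576.0000/(576)·0.2020^8·0.9794^0 = +0.000003
  k=1: (−1)^1·576.0000/(36)·0.2020^6·0.9794^2 = -0.001043
  k=2: (−1)^2·576.0000/(16)·0.2020^4·0.9794^4 = +0.055144
  k=3: (−1)^3·576.0000/(36)·0.2020^2·0.9794^6 = -0.576146
  k=4: (−1)^4·576.0000/(576)·0.2020^0·0.9794^8 = +0.846509
d^4_{0,0}(2.7348) = +0.000003 -0.001043 +0.055144 -0.576146 +0.846509 = +0.324467
|D^4_{0,0}|² = |d^4_{0,0}(β)|² = (+0.324467)² = 0.105279 (the z-rotation phases have unit modulus)

P=0.1053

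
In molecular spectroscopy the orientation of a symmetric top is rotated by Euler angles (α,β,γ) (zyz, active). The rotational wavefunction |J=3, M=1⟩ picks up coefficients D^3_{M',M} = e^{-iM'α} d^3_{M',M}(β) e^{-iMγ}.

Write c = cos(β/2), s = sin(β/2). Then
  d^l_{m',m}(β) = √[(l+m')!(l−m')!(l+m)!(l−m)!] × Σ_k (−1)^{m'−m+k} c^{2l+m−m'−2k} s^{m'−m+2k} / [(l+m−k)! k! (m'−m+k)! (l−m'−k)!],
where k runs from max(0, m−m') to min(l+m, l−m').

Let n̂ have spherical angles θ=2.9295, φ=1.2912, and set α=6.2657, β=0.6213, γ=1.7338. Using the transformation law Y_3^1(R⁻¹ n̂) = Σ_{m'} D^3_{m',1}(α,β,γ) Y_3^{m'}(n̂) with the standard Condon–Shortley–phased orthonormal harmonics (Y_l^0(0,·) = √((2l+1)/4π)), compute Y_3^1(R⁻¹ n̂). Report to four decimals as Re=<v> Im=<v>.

Re=-0.0625 Im=0.3944

Need the full column D^3_{m',1} for m'=−3..3 at α=6.2657, β=0.6213, γ=1.7338.
cos(β/2)=0.952135, sin(β/2)=0.305678
d^3_{-3,1}: single k=4 term ⇒ +0.030655;  D = -0.006554-0.029946i
d^3_{-2,1}: k∈[3..4] ⇒ +0.155925 -0.008036 = +0.147890;  D = -0.029087-0.145001i
d^3_{-1,1}: k∈[2..4] ⇒ +0.460758 -0.063320 +0.000816 = +0.398254;  D = -0.071491-0.391784i
d^3_{0,1}: k∈[1..3] ⇒ +0.828604 -0.256211 +0.008803 = +0.581195;  D = -0.094318-0.573491i
d^3_{1,1}: k∈[0..2] ⇒ +0.745060 -0.614344 +0.047490 = +0.178207;  D = -0.025841-0.176323i
d^3_{2,1}: k∈[0..1] ⇒ -0.756409 +0.155925 = -0.600483;  D = +0.076672+0.595568i
d^3_{3,1}: single k=0 term ⇒ +0.297418;  D = -0.032812-0.295602i
Y_3^{m'}(θ=2.9295,φ=1.2912) and Σ D·Y over m':
  (-0.0066-0.0299i)·(-0.0029+0.0026i)  (-0.0291-0.1450i)·(+0.0375+0.0235i)  (-0.0715-0.3918i)·(+0.0709-0.2471i)  (-0.0943-0.5735i)·(-0.6488+0.0000i)  (-0.0258-0.1763i)·(-0.0709-0.2471i)  (+0.0767+0.5956i)·(+0.0375-0.0235i)  (-0.0328-0.2956i)·(+0.0029+0.0026i)
Y_3^1(R⁻¹ n̂) = -0.062457+0.394398i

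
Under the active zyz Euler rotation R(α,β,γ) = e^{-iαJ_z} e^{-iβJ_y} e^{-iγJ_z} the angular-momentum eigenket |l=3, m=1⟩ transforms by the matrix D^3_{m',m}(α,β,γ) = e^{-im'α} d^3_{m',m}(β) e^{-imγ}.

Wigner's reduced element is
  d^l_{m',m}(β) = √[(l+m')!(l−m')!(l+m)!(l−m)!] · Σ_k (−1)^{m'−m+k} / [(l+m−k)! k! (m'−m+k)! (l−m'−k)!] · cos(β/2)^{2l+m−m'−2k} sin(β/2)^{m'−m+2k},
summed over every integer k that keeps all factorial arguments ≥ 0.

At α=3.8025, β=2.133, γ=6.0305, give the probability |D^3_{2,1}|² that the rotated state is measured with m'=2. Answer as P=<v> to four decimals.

P=0.1648

D^3_{2,1}(3.8025,2.133,6.0305) = e^{-i·2·3.8025}·d^3_{2,1}(2.133)·e^{-i·1·6.0305}. Compute d first:
Half-angle: c=0.483191, s=0.875515. N=√(120·1·24·2)=75.894664
Admissible k: 0..1 (factorial args all ≥0)
  k=0: (−1)^1·75.8947/(24)·0.4832^5·0.8755^1 = -0.072922
  k=1: (−1)^2·75.8947/(12)·0.4832^3·0.8755^3 = +0.478826
d^3_{2,1}(2.133) = -0.072922 +0.478826 = +0.405904
|D^3_{2,1}|² = |d^3_{2,1}(β)|² = (+0.405904)² = 0.164758 (the z-rotation phases have unit modulus)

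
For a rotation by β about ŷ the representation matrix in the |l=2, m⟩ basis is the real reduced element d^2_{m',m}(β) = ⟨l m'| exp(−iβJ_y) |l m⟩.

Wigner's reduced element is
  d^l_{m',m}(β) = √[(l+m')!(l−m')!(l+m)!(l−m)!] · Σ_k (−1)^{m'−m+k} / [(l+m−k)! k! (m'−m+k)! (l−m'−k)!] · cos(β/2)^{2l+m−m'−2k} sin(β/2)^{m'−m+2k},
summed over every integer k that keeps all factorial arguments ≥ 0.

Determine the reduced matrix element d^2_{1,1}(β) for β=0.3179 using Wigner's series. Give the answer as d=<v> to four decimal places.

d=0.8772

d^2_{1,1}(β=0.3179) via Wigner's sum:
c=cos(0.3179/2)=0.987394, s=sin(0.3179/2)=0.158282; N=√[6·1·6·1]=6.000000
k: max(0,(1)−(1))=0 … min(2+(1),2−(1))=1
  k=0: (−1)^0·6.0000/(6)·0.9874^4·0.1583^0 = +0.950522
  k=1: (−1)^1·6.0000/(2)·0.9874^2·0.1583^2 = -0.073276
d^2_{1,1}(0.3179) = +0.950522 -0.073276 = +0.877245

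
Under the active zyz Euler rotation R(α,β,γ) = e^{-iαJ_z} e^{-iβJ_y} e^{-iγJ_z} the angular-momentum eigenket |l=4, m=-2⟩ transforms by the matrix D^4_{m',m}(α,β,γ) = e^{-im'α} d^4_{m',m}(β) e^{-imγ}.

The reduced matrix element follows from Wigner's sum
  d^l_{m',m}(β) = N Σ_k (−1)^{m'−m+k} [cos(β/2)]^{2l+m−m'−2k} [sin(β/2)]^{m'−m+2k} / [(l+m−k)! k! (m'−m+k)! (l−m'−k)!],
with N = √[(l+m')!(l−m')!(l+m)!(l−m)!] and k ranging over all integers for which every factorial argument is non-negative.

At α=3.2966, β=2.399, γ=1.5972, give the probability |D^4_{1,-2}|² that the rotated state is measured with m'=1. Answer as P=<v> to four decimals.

P=0.0896

D^4_{1,-2}(3.2966,2.399,1.5972) = e^{-i·1·3.2966}·d^4_{1,-2}(2.399)·e^{-i·-2·1.5972}. Compute d first:
c=cos(2.399/2)=0.362824, s=sin(2.399/2)=0.931858; N=√[120·6·2·720]=1018.233765
k∈{0,1,2} keeps every argument non-negative
  k=0: (−1)^3·1018.2338/(72)·0.3628^5·0.9319^3 = -0.071952
  k=1: (−1)^4·1018.2338/(48)·0.3628^3·0.9319^5 = +0.711937
  k=2: (−1)^5·1018.2338/(240)·0.3628^1·0.9319^7 = -0.939246
d^4_{1,-2}(2.399) = -0.071952 +0.711937 -0.939246 = -0.299261
|D^4_{1,-2}|² = |d^4_{1,-2}(β)|² = (-0.299261)² = 0.089557 (the z-rotation phases have unit modulus)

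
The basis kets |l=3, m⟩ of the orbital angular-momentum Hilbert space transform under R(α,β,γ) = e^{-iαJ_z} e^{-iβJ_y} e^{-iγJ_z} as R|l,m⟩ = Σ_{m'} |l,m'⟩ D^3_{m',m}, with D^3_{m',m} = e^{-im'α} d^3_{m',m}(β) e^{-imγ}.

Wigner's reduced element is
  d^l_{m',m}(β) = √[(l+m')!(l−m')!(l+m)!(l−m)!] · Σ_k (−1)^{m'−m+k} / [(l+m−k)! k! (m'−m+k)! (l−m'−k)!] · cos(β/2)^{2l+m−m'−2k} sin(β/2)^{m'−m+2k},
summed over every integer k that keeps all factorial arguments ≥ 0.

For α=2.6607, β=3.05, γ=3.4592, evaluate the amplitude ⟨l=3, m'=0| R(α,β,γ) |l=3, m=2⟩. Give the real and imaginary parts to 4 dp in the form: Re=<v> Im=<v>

Re=-0.0092 Im=0.0068

D^3_{0,2}(2.6607,3.05,3.4592) = e^{-i·0·2.6607}·d^3_{0,2}(3.05)·e^{-i·2·3.4592}. Compute d first:
Half-angle: c=0.045780, s=0.998952. N=√(6·6·120·1)=65.726707
k∈{2,3} keeps every argument non-negative
  k=2: (−1)^0·65.7267/(12)·0.0458^4·0.9990^2 = +0.000024
  k=3: (−1)^1·65.7267/(12)·0.0458^2·0.9990^4 = -0.011431
d^3_{0,2}(3.05) = +0.000024 -0.011431 = -0.011407
Phases: e^{-i·(0)·2.6607}=+1.000000+0.000000i, e^{-i·(2)·3.4592}=+0.804944-0.593350i ⇒ D=-0.009182+0.006769i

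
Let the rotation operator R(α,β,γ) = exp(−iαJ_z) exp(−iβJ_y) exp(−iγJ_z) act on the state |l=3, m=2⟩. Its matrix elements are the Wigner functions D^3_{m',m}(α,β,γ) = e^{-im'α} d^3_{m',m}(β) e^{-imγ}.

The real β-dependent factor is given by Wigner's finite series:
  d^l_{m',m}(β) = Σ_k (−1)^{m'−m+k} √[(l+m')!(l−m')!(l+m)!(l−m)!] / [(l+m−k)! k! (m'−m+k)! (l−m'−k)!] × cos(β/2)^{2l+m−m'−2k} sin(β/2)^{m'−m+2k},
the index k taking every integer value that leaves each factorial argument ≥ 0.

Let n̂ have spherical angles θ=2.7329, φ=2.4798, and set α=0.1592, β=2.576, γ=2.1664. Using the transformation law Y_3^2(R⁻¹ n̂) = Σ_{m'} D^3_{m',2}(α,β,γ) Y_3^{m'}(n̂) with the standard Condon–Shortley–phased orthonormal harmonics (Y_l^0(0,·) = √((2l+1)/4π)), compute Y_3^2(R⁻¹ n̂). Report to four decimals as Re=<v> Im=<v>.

Re=-0.3540 Im=0.1597

Need the full column D^3_{m',2} for m'=−3..3 at α=0.1592, β=2.576, γ=2.1664.
cos(β/2)=0.279042, sin(β/2)=0.960279
d^3_{-3,2}: single k=5 term ⇒ +0.558126;  D = -0.421946+0.365330i
d^3_{-2,2}: k∈[4..5] ⇒ +0.331054 -0.784123 = -0.453069;  D = +0.291178-0.347113i
d^3_{-1,2}: k∈[3..4] ⇒ +0.121683 -0.720537 = -0.598854;  D = +0.307270-0.514015i
d^3_{0,2}: k∈[2..3] ⇒ +0.030622 -0.362651 = -0.332029;  D = +0.123030-0.308395i
d^3_{1,2}: k∈[1..2] ⇒ +0.005137 -0.121683 = -0.116546;  D = +0.025478-0.113727i
d^3_{2,2}: k∈[0..1] ⇒ +0.000472 -0.027954 = -0.027482;  D = +0.001681-0.027430i
d^3_{3,2}: single k=0 term ⇒ -0.003979;  D = -0.000389-0.003960i
Y_3^{m'}(θ=2.7329,φ=2.4798) and Σ D·Y over m':
  (-0.4219+0.3653i)·(+0.0105-0.0240i)  (+0.2912-0.3471i)·(-0.0362-0.1436i)  (+0.3073-0.5140i)·(-0.3253-0.2534i)  (+0.1230-0.3084i)·(-0.4145+0.0000i)  (+0.0255-0.1137i)·(+0.3253-0.2534i)  (+0.0017-0.0274i)·(-0.0362+0.1436i)  (-0.0004-0.0040i)·(-0.0105-0.0240i)
Y_3^2(R⁻¹ n̂) = -0.354020+0.159728i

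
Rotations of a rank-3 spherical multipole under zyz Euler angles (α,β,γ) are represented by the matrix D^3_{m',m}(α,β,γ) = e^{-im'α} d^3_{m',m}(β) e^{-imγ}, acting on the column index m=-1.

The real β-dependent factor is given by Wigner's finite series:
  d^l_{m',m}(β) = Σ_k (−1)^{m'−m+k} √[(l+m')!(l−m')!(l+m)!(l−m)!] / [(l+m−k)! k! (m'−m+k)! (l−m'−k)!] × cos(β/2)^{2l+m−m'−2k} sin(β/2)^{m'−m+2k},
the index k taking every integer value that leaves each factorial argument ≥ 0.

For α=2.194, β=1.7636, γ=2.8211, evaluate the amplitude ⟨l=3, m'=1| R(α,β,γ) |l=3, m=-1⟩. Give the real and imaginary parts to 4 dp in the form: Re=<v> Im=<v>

First d^3_{1,-1}(β=1.7636), then the phase factors e^{-i(1)α} and e^{-i(-1)γ}:
c=cos(1.7636/2)=0.635763, s=sin(1.7636/2)=0.771885; N=√[24·2·2·24]=48.000000
Admissible k: 0..2 (factorial args all ≥0)
  k=0: (−1)^2·48.0000/(8)·0.6358^4·0.7719^2 = +0.584032
  k=1: (−1)^3·48.0000/(6)·0.6358^2·0.7719^4 = -1.147861
  k=2: (−1)^4·48.0000/(48)·0.6358^0·0.7719^6 = +0.211502
d^3_{1,-1}(1.7636) = +0.584032 -1.147861 +0.211502 = -0.352328
Attach z-rotation phases: D = e^{-i(1)(2.194)}·(-0.352328)·e^{-i(-1)(2.8211)} = -0.285292-0.206746i

Re=-0.2853 Im=-0.2067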